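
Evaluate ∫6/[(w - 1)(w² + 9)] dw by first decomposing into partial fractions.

Cover-up at w=1: α = 6/(1²+9) = 3/5. Coeff matching: β = -3/5, γ = -3/5. Decomposition: (3/5)/(w - 1) - ((3/5)w + 3/5)/(w² + 9). Integrate: linear → ln, quadratic → (1/2)ln + arctan: (3/5) ln|(w - 1)| - (3/10) ln(w² + 9) - (1/5) arctan(w/3) + C


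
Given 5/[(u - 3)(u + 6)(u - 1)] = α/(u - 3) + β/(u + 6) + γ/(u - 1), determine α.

Cover-up at u = 3: α = 5/[(3 + 6)(3 - 1)] = 5/[(9)(2)] = 5/18


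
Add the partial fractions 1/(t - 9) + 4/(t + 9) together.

Common denominator (t - 9)(t + 9). Numerator: 1(t + 9) + 4(t - 9) = (t + 9) + (4t - 36) = 5t - 27
Result: (5t - 27)/[(t - 9)(t + 9)]


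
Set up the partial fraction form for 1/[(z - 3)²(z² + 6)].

Repeated linear + quadratic: P/(z - 3) + Q/(z - 3)² + (Rz + S)/(z² + 6)


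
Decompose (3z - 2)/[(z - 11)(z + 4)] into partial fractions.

At z=11: α = (3·11 - 2)/(11 + 4) = 31/15. At z=-4: β = (3·(-4) - 2)/(-4 - 11) = 14/15
Result: (31/15)/(z - 11) + (14/15)/(z + 4)


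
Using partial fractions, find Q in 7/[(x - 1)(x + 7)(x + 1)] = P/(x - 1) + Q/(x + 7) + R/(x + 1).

Cover-up at x = -7: Q = 7/[(-7 - 1)(-7 + 1)] = 7/[(-8)(-6)] = 7/48


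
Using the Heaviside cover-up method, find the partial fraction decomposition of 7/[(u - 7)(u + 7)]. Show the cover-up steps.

Cover (u - 7): set u=7, get α = 7/(7 + 7) = 1/2. Cover (u + 7): set u=-7, get β = 7/(-7 - 7) = -1/2.
Result: (1/2)/(u - 7) - (1/2)/(u + 7)


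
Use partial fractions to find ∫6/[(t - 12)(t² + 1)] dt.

Cover-up at t=12: P = 6/(12²+1) = 6/145. Coeff matching: Q = -6/145, R = -72/145. Decomposition: (6/145)/(t - 12) - ((6/145)t + 72/145)/(t² + 1). Integrate: linear → ln, quadratic → (1/2)ln + arctan: (6/145) ln|(t - 12)| - (3/145) ln(t² + 1) - (72/145) arctan(t) + C


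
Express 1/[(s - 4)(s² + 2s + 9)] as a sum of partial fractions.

Cover-up at s = 4: α = 1/(4² + 2·4 + 9) = 1/33. Then β = -α = -1/33, γ = -α·(2 + 4) = -2/11
Result: (1/33)/(s - 4) - ((1/33)s + 2/11)/(s² + 2s + 9)


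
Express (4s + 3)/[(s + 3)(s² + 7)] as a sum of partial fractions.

At s=-3: α = (4·(-3) + 3)/((-3)² + 7) = -9/16. β = -α = 9/16, γ = 4 - (-3)·α = 37/16
Result: (-9/16)/(s + 3) + ((9/16)s + 37/16)/(s² + 7)


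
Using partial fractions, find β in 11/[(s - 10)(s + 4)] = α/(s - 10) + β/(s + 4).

Cover-up at s = -4: β = 11/(-4 - 10) = -11/14


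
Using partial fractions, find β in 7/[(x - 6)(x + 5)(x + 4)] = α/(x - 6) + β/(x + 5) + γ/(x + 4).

Cover-up at x = -5: β = 7/[(-5 - 6)(-5 + 4)] = 7/[(-11)(-1)] = 7/11


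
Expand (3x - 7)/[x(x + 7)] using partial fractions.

At x=0: P = (3·0 - 7)/(0 + 7) = -1. At x=-7: Q = (3·(-7) - 7)/(-7 - 0) = 4
Result: -1/x + 4/(x + 7)


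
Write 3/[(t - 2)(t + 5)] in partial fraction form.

3/(t - 2)(t + 5) = A/(t - 2) + B/(t + 5). A = 3/(2 + 5) = 3/7, B = 3/(-5 - 2) = -3/7
Result: (3/7)/(t - 2) - (3/7)/(t + 5)


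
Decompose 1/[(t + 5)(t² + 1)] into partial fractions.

Cover-up at t = -5: α = 1/((-5)² + 1) = 1/26. Then β = -α = -1/26, γ = -α·(0 - 5) = 5/26
Result: (1/26)/(t + 5) - ((1/26)t - 5/26)/(t² + 1)


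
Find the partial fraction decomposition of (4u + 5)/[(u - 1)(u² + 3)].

At u=1: A = (4·1 + 5)/(1² + 3) = 9/4. B = -A = -9/4, C = 4 - 1·A = 7/4
Result: (9/4)/(u - 1) - ((9/4)u - 7/4)/(u² + 3)


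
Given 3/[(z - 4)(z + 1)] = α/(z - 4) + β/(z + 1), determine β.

Cover-up at z = -1: β = 3/(-1 - 4) = -3/5


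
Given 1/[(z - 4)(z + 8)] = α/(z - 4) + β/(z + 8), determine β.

Cover-up at z = -8: β = 1/(-8 - 4) = -1/12


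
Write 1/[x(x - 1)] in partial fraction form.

1/x(x - 1) = A/x + B/(x - 1). A = 1/(0 - 1) = -1, B = 1/(1 - 0) = 1
Result: -1/x + 1/(x - 1)


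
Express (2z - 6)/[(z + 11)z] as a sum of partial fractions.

At z=-11: A = (2·(-11) - 6)/(-11 - 0) = 28/11. At z=0: B = (2·0 - 6)/(0 + 11) = -6/11
Result: (28/11)/(z + 11) - (6/11)/z


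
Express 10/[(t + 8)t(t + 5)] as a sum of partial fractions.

Using cover-up method: A = 5/12, B = 1/4, C = -2/3
Result: (5/12)/(t + 8) + (1/4)/t - (2/3)/(t + 5)


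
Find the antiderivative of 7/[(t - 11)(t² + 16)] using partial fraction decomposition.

Cover-up at t=11: α = 7/(11²+16) = 7/137. Coeff matching: β = -7/137, γ = -77/137. Decomposition: (7/137)/(t - 11) - ((7/137)t + 77/137)/(t² + 16). Integrate: linear → ln, quadratic → (1/2)ln + arctan: (7/137) ln|(t - 11)| - (7/274) ln(t² + 16) - (77/548) arctan(t/4) + C


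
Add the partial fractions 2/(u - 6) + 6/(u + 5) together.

Common denominator (u - 6)(u + 5). Numerator: 2(u + 5) + 6(u - 6) = (2u + 10) + (6u - 36) = 8u - 26
Result: (8u - 26)/[(u - 6)(u + 5)]


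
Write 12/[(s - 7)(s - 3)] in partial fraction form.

12/(s - 7)(s - 3) = P/(s - 7) + Q/(s - 3). P = 12/(7 - 3) = 3, Q = 12/(3 - 7) = -3
Result: 3/(s - 7) - 3/(s - 3)


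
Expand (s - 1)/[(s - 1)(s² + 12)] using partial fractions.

At s=1: A = (1·1 - 1)/(1² + 12) = 0. B = -A = 0, C = 1 - 1·A = 1
Result: (1)/(s² + 12)


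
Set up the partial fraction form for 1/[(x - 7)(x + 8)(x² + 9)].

Two linear + quadratic: A/(x - 7) + B/(x + 8) + (Cx + D)/(x² + 9)


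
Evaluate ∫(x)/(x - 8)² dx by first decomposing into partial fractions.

Decompose: P = 1, Q = 1·8 + 0 = 8, so (x)/(x - 8)² = 1/(x - 8) + 8/(x - 8)². Integrate: ∫ P/(x - 8) dx = ln|(x - 8)|; ∫ Q/(x - 8)² dx = -8/(x - 8). Sum: ln|(x - 8)| - 8/(x - 8) + C


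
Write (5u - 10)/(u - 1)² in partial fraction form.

(5u - 10) = α(u - 1) + β. At u = 1: β = 5·1 - 10 = -5. Coeff of u: α = 5
Result: 5/(u - 1) - 5/(u - 1)²


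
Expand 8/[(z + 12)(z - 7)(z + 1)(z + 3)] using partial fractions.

Using Heaviside cover-up: (-8/1881)/(z + 12) + (1/190)/(z - 7) - (1/22)/(z + 1) + (2/45)/(z + 3)


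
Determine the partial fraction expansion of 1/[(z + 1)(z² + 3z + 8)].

Cover-up at z = -1: A = 1/((-1)² + 3·(-1) + 8) = 1/6. Then B = -A = -1/6, C = -A·(3 - 1) = -1/3
Result: (1/6)/(z + 1) - ((1/6)z + 1/3)/(z² + 3z + 8)


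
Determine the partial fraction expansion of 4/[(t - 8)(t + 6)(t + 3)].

Using cover-up method: P = 2/77, Q = 2/21, R = -4/33
Result: (2/77)/(t - 8) + (2/21)/(t + 6) - (4/33)/(t + 3)


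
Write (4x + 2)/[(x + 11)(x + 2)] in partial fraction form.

At x=-11: α = (4·(-11) + 2)/(-11 + 2) = 14/3. At x=-2: β = (4·(-2) + 2)/(-2 + 11) = -2/3
Result: (14/3)/(x + 11) - (2/3)/(x + 2)


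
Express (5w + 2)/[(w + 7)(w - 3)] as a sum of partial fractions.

At w=-7: A = (5·(-7) + 2)/(-7 - 3) = 33/10. At w=3: B = (5·3 + 2)/(3 + 7) = 17/10
Result: (33/10)/(w + 7) + (17/10)/(w - 3)


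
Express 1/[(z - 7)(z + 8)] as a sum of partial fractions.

1/(z - 7)(z + 8) = P/(z - 7) + Q/(z + 8). P = 1/(7 + 8) = 1/15, Q = 1/(-8 - 7) = -1/15
Result: (1/15)/(z - 7) - (1/15)/(z + 8)


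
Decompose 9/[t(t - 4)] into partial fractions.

9/t(t - 4) = A/t + B/(t - 4). A = 9/(0 - 4) = -9/4, B = 9/(4 - 0) = 9/4
Result: (-9/4)/t + (9/4)/(t - 4)


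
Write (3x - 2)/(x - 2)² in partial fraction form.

(3x - 2) = A(x - 2) + B. At x = 2: B = 3·2 - 2 = 4. Coeff of x: A = 3
Result: 3/(x - 2) + 4/(x - 2)²


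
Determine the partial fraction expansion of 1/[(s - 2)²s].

Cover-up at s=0: R = 1/(0 - 2)² = 1/4. Cover-up at s=2: Q = 1/(2 - 0) = 1/2. Comparing s² coeff: P = -R = -1/4
Result: (-1/4)/(s - 2) + (1/2)/(s - 2)² + (1/4)/s


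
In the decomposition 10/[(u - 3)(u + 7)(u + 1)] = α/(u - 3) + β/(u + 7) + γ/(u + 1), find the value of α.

Cover-up at u = 3: α = 10/[(3 + 7)(3 + 1)] = 10/[(10)(4)] = 10/40 = 1/4


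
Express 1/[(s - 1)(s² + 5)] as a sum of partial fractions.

Cover-up at s = 1: P = 1/(1² + 5) = 1/6. Then Q = -P = -1/6, R = -P·(0 + 1) = -1/6
Result: (1/6)/(s - 1) - ((1/6)s + 1/6)/(s² + 5)


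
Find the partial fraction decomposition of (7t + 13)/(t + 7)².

(7t + 13) = α(t + 7) + β. At t = -7: β = 7·(-7) + 13 = -36. Coeff of t: α = 7
Result: 7/(t + 7) - 36/(t + 7)²


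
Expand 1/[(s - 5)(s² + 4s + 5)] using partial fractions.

Cover-up at s = 5: P = 1/(5² + 4·5 + 5) = 1/50. Then Q = -P = -1/50, R = -P·(4 + 5) = -9/50
Result: (1/50)/(s - 5) - ((1/50)s + 9/50)/(s² + 4s + 5)


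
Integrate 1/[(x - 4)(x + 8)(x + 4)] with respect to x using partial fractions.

Cover-up: α = 1/96, β = 1/48, γ = -1/32. Decomposition: (1/96)/(x - 4) + (1/48)/(x + 8) - (1/32)/(x + 4). Integrate each term: (1/96) ln|(x - 4)| + (1/48) ln|(x + 8)| - (1/32) ln|(x + 4)| + C


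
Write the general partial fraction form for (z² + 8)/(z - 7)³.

Repeated linear factor (power 3): P/(z - 7) + Q/(z - 7)² + R/(z - 7)³


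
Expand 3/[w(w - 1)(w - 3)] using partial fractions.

Using cover-up method: α = 1, β = -3/2, γ = 1/2
Result: 1/w - (3/2)/(w - 1) + (1/2)/(w - 3)


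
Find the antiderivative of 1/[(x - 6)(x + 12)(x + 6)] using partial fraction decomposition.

Cover-up: A = 1/216, B = 1/108, C = -1/72. Decomposition: (1/216)/(x - 6) + (1/108)/(x + 12) - (1/72)/(x + 6). Integrate each term: (1/216) ln|(x - 6)| + (1/108) ln|(x + 12)| - (1/72) ln|(x + 6)| + C


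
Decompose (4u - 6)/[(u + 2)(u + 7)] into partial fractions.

At u=-2: A = (4·(-2) - 6)/(-2 + 7) = -14/5. At u=-7: B = (4·(-7) - 6)/(-7 + 2) = 34/5
Result: (-14/5)/(u + 2) + (34/5)/(u + 7)


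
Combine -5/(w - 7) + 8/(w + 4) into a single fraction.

Common denominator (w - 7)(w + 4). Numerator: -5(w + 4) + 8(w - 7) = (-5w - 20) + (8w - 56) = 3w - 76
Result: (3w - 76)/[(w - 7)(w + 4)]


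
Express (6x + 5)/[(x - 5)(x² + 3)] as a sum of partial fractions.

At x=5: P = (6·5 + 5)/(5² + 3) = 5/4. Q = -P = -5/4, R = 6 - 5·P = -1/4
Result: (5/4)/(x - 5) - ((5/4)x + 1/4)/(x² + 3)


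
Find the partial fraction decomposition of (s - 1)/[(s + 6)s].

At s=-6: P = (1·(-6) - 1)/(-6 - 0) = 7/6. At s=0: Q = (1·0 - 1)/(0 + 6) = -1/6
Result: (7/6)/(s + 6) - (1/6)/s


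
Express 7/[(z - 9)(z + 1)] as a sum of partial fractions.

7/(z - 9)(z + 1) = P/(z - 9) + Q/(z + 1). P = 7/(9 + 1) = 7/10, Q = 7/(-1 - 9) = -7/10
Result: (7/10)/(z - 9) - (7/10)/(z + 1)


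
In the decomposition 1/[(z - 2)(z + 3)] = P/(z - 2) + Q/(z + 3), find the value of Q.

Cover-up at z = -3: Q = 1/(-3 - 2) = -1/5


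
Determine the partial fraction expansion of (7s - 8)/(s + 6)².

(7s - 8) = A(s + 6) + B. At s = -6: B = 7·(-6) - 8 = -50. Coeff of s: A = 7
Result: 7/(s + 6) - 50/(s + 6)²


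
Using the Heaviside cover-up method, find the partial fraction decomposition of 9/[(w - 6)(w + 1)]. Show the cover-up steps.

Cover (w - 6): set w=6, get P = 9/(6 + 1) = 9/7. Cover (w + 1): set w=-1, get Q = 9/(-1 - 6) = -9/7.
Result: (9/7)/(w - 6) - (9/7)/(w + 1)


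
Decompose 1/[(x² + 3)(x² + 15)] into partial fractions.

Coefficient matching gives α = γ = 0, β = 1/(15-3) = 1/12, δ = -β = -1/12
Result: (1/12)/(x² + 3) - (1/12)/(x² + 15)


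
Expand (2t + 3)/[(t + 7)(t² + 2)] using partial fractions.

At t=-7: P = (2·(-7) + 3)/((-7)² + 2) = -11/51. Q = -P = 11/51, R = 2 - (-7)·P = 25/51
Result: (-11/51)/(t + 7) + ((11/51)t + 25/51)/(t² + 2)


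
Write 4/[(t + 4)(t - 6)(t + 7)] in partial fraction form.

Using cover-up method: P = -2/15, Q = 2/65, R = 4/39
Result: (-2/15)/(t + 4) + (2/65)/(t - 6) + (4/39)/(t + 7)


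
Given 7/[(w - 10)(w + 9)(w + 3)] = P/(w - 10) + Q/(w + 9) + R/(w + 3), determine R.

Cover-up at w = -3: R = 7/[(-3 - 10)(-3 + 9)] = 7/[(-13)(6)] = -7/78


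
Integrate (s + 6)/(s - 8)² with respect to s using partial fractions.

Decompose: P = 1, Q = 1·8 + 6 = 14, so (s + 6)/(s - 8)² = 1/(s - 8) + 14/(s - 8)². Integrate: ∫ P/(s - 8) ds = ln|(s - 8)|; ∫ Q/(s - 8)² ds = -14/(s - 8). Sum: ln|(s - 8)| - 14/(s - 8) + C


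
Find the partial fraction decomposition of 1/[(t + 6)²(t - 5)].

Cover-up at t=5: R = 1/(5 + 6)² = 1/121. Cover-up at t=-6: Q = 1/(-6 - 5) = -1/11. Comparing t² coeff: P = -R = -1/121
Result: (-1/121)/(t + 6) - (1/11)/(t + 6)² + (1/121)/(t - 5)


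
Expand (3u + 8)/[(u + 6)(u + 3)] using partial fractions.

At u=-6: α = (3·(-6) + 8)/(-6 + 3) = 10/3. At u=-3: β = (3·(-3) + 8)/(-3 + 6) = -1/3
Result: (10/3)/(u + 6) - (1/3)/(u + 3)


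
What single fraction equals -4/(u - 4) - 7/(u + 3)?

Common denominator (u - 4)(u + 3). Numerator: -4(u + 3) - 7(u - 4) = (-4u - 12) - (7u - 28) = -11u + 16
Result: (-11u + 16)/[(u - 4)(u + 3)]


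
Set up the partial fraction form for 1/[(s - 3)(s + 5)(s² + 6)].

Two linear + quadratic: A/(s - 3) + B/(s + 5) + (Cs + D)/(s² + 6)


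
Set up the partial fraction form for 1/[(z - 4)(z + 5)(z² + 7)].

Two linear + quadratic: A/(z - 4) + B/(z + 5) + (Cz + D)/(z² + 7)


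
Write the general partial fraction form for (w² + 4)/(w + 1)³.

Repeated linear factor (power 3): A/(w + 1) + B/(w + 1)² + C/(w + 1)³


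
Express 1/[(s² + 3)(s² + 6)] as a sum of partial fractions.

Coefficient matching gives α = γ = 0, β = 1/(6-3) = 1/3, δ = -β = -1/3
Result: (1/3)/(s² + 3) - (1/3)/(s² + 6)


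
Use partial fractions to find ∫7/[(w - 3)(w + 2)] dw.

Decompose: 7/[(w - 3)(w + 2)] = (7/5)/(w - 3) - (7/5)/(w + 2). Integrate each term: (7/5) ln|(w - 3)| - (7/5) ln|(w + 2)| + C


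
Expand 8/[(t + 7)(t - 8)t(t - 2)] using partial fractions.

Using Heaviside cover-up: (-8/945)/(t + 7) + (1/90)/(t - 8) + (1/14)/t - (2/27)/(t - 2)


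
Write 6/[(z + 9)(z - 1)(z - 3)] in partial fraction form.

Using cover-up method: A = 1/20, B = -3/10, C = 1/4
Result: (1/20)/(z + 9) - (3/10)/(z - 1) + (1/4)/(z - 3)


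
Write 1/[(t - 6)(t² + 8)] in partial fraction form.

Cover-up at t = 6: α = 1/(6² + 8) = 1/44. Then β = -α = -1/44, γ = -α·(0 + 6) = -3/22
Result: (1/44)/(t - 6) - ((1/44)t + 3/22)/(t² + 8)


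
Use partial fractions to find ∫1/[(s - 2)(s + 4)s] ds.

Cover-up: P = 1/12, Q = 1/24, R = -1/8. Decomposition: (1/12)/(s - 2) + (1/24)/(s + 4) - (1/8)/s. Integrate each term: (1/12) ln|(s - 2)| + (1/24) ln|(s + 4)| - (1/8) ln|s| + C


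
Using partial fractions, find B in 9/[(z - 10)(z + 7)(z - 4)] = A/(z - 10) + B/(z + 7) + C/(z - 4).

Cover-up at z = -7: B = 9/[(-7 - 10)(-7 - 4)] = 9/[(-17)(-11)] = 9/187


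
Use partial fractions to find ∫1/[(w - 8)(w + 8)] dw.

Decompose: 1/[(w - 8)(w + 8)] = (1/16)/(w - 8) - (1/16)/(w + 8). Integrate each term: (1/16) ln|(w - 8)| - (1/16) ln|(w + 8)| + C


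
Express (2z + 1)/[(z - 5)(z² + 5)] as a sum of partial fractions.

At z=5: A = (2·5 + 1)/(5² + 5) = 11/30. B = -A = -11/30, C = 2 - 5·A = 1/6
Result: (11/30)/(z - 5) - ((11/30)z - 1/6)/(z² + 5)


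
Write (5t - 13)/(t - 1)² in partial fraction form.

(5t - 13) = P(t - 1) + Q. At t = 1: Q = 5·1 - 13 = -8. Coeff of t: P = 5
Result: 5/(t - 1) - 8/(t - 1)²


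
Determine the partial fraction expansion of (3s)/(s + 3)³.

(3s) = P(s + 3)² + Q(s + 3) + R. At s = -3: R = 3·(-3) + 0 = -9. Coefficients: P = 0, Q = 3
Result: 3/(s + 3)² - 9/(s + 3)³


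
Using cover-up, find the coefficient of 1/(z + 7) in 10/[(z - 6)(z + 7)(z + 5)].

Cover (z + 7), set z=-7: 10/[(-7 - 6)(-7 + 5)] = 5/13


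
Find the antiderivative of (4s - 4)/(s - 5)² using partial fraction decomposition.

Decompose: P = 4, Q = 4·5 - 4 = 16, so (4s - 4)/(s - 5)² = 4/(s - 5) + 16/(s - 5)². Integrate: ∫ P/(s - 5) ds = 4 ln|(s - 5)|; ∫ Q/(s - 5)² ds = -16/(s - 5). Sum: 4 ln|(s - 5)| - 16/(s - 5) + C


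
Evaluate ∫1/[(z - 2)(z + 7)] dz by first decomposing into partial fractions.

Decompose: 1/[(z - 2)(z + 7)] = (1/9)/(z - 2) - (1/9)/(z + 7). Integrate each term: (1/9) ln|(z - 2)| - (1/9) ln|(z + 7)| + C


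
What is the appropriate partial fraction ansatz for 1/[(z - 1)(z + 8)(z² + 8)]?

Two linear + quadratic: A/(z - 1) + B/(z + 8) + (Cz + D)/(z² + 8)


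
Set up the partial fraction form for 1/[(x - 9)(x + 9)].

Distinct linear factors: α/(x - 9) + β/(x + 9)


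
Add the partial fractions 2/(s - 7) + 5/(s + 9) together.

Common denominator (s - 7)(s + 9). Numerator: 2(s + 9) + 5(s - 7) = (2s + 18) + (5s - 35) = 7s - 17
Result: (7s - 17)/[(s - 7)(s + 9)]


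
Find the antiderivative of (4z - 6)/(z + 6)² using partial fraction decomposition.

Decompose: P = 4, Q = 4·(-6) - 6 = -30, so (4z - 6)/(z + 6)² = 4/(z + 6) - 30/(z + 6)². Integrate: ∫ P/(z + 6) dz = 4 ln|(z + 6)|; ∫ Q/(z + 6)² dz = 30/(z + 6). Sum: 4 ln|(z + 6)| + 30/(z + 6) + C


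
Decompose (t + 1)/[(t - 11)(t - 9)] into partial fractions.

At t=11: A = (1·11 + 1)/(11 - 9) = 6. At t=9: B = (1·9 + 1)/(9 - 11) = -5
Result: 6/(t - 11) - 5/(t - 9)


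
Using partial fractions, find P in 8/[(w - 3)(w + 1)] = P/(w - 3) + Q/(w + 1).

Cover-up at w = 3: P = 8/(3 + 1) = 8/4 = 2


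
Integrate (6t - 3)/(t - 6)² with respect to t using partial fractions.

Decompose: P = 6, Q = 6·6 - 3 = 33, so (6t - 3)/(t - 6)² = 6/(t - 6) + 33/(t - 6)². Integrate: ∫ P/(t - 6) dt = 6 ln|(t - 6)|; ∫ Q/(t - 6)² dt = -33/(t - 6). Sum: 6 ln|(t - 6)| - 33/(t - 6) + C


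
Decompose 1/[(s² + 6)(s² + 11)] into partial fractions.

Coefficient matching gives A = C = 0, B = 1/(11-6) = 1/5, D = -B = -1/5
Result: (1/5)/(s² + 6) - (1/5)/(s² + 11)


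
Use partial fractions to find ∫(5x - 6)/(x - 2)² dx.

Decompose: P = 5, Q = 5·2 - 6 = 4, so (5x - 6)/(x - 2)² = 5/(x - 2) + 4/(x - 2)². Integrate: ∫ P/(x - 2) dx = 5 ln|(x - 2)|; ∫ Q/(x - 2)² dx = -4/(x - 2). Sum: 5 ln|(x - 2)| - 4/(x - 2) + C


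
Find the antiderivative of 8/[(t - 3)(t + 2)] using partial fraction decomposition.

Decompose: 8/[(t - 3)(t + 2)] = (8/5)/(t - 3) - (8/5)/(t + 2). Integrate each term: (8/5) ln|(t - 3)| - (8/5) ln|(t + 2)| + C


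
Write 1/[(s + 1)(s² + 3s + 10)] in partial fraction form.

Cover-up at s = -1: α = 1/((-1)² + 3·(-1) + 10) = 1/8. Then β = -α = -1/8, γ = -α·(3 - 1) = -1/4
Result: (1/8)/(s + 1) - ((1/8)s + 1/4)/(s² + 3s + 10)


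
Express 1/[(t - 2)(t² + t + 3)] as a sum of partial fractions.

Cover-up at t = 2: P = 1/(2² + 1·2 + 3) = 1/9. Then Q = -P = -1/9, R = -P·(1 + 2) = -1/3
Result: (1/9)/(t - 2) - ((1/9)t + 1/3)/(t² + t + 3)


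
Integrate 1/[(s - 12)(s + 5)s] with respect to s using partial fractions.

Cover-up: P = 1/204, Q = 1/85, R = -1/60. Decomposition: (1/204)/(s - 12) + (1/85)/(s + 5) - (1/60)/s. Integrate each term: (1/204) ln|(s - 12)| + (1/85) ln|(s + 5)| - (1/60) ln|s| + C


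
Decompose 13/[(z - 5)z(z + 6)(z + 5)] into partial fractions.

Using Heaviside cover-up: (13/550)/(z - 5) - (13/150)/z - (13/66)/(z + 6) + (13/50)/(z + 5)


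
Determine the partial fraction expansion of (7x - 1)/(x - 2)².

(7x - 1) = A(x - 2) + B. At x = 2: B = 7·2 - 1 = 13. Coeff of x: A = 7
Result: 7/(x - 2) + 13/(x - 2)²


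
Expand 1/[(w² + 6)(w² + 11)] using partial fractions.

Coefficient matching gives P = R = 0, Q = 1/(11-6) = 1/5, S = -Q = -1/5
Result: (1/5)/(w² + 6) - (1/5)/(w² + 11)


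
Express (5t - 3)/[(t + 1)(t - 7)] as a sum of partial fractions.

At t=-1: A = (5·(-1) - 3)/(-1 - 7) = 1. At t=7: B = (5·7 - 3)/(7 + 1) = 4
Result: 1/(t + 1) + 4/(t - 7)


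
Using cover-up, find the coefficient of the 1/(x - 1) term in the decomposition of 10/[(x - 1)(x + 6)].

Cover (x - 1), set x=1: 10/((x + 6) at x=1) = 10/(7) = 10/7


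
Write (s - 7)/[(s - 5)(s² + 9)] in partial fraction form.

At s=5: A = (1·5 - 7)/(5² + 9) = -1/17. B = -A = 1/17, C = 1 - 5·A = 22/17
Result: (-1/17)/(s - 5) + ((1/17)s + 22/17)/(s² + 9)


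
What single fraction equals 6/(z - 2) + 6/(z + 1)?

Common denominator (z - 2)(z + 1). Numerator: 6(z + 1) + 6(z - 2) = (6z + 6) + (6z - 12) = 12z - 6
Result: (12z - 6)/[(z - 2)(z + 1)]


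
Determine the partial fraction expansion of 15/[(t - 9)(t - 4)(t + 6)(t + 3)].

Using Heaviside cover-up: (1/60)/(t - 9) - (3/70)/(t - 4) - (1/30)/(t + 6) + (5/84)/(t + 3)


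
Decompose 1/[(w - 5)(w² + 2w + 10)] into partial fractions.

Cover-up at w = 5: P = 1/(5² + 2·5 + 10) = 1/45. Then Q = -P = -1/45, R = -P·(2 + 5) = -7/45
Result: (1/45)/(w - 5) - ((1/45)w + 7/45)/(w² + 2w + 10)


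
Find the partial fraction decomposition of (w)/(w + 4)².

(w) = A(w + 4) + B. At w = -4: B = 1·(-4) + 0 = -4. Coeff of w: A = 1
Result: 1/(w + 4) - 4/(w + 4)²


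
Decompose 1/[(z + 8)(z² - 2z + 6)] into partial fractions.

Cover-up at z = -8: α = 1/((-8)² - 2·(-8) + 6) = 1/86. Then β = -α = -1/86, γ = -α·(-2 - 8) = 5/43
Result: (1/86)/(z + 8) - ((1/86)z - 5/43)/(z² - 2z + 6)


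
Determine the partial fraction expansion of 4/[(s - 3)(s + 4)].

4/(s - 3)(s + 4) = A/(s - 3) + B/(s + 4). A = 4/(3 + 4) = 4/7, B = 4/(-4 - 3) = -4/7
Result: (4/7)/(s - 3) - (4/7)/(s + 4)


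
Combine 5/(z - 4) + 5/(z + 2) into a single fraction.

Common denominator (z - 4)(z + 2). Numerator: 5(z + 2) + 5(z - 4) = (5z + 10) + (5z - 20) = 10z - 10
Result: (10z - 10)/[(z - 4)(z + 2)]


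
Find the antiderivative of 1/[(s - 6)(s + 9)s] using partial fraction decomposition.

Cover-up: P = 1/90, Q = 1/135, R = -1/54. Decomposition: (1/90)/(s - 6) + (1/135)/(s + 9) - (1/54)/s. Integrate each term: (1/90) ln|(s - 6)| + (1/135) ln|(s + 9)| - (1/54) ln|s| + C


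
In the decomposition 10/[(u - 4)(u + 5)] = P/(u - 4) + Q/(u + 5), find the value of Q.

Cover-up at u = -5: Q = 10/(-5 - 4) = -10/9


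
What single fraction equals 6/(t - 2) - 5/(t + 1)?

Common denominator (t - 2)(t + 1). Numerator: 6(t + 1) - 5(t - 2) = (6t + 6) - (5t - 10) = t + 16
Result: (t + 16)/[(t - 2)(t + 1)]


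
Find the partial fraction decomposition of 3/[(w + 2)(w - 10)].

3/(w + 2)(w - 10) = α/(w + 2) + β/(w - 10). α = 3/(-2 - 10) = -1/4, β = 3/(10 + 2) = 1/4
Result: (-1/4)/(w + 2) + (1/4)/(w - 10)


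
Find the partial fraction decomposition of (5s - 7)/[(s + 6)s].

At s=-6: A = (5·(-6) - 7)/(-6 - 0) = 37/6. At s=0: B = (5·0 - 7)/(0 + 6) = -7/6
Result: (37/6)/(s + 6) - (7/6)/s


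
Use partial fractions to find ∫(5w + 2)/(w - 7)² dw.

Decompose: A = 5, B = 5·7 + 2 = 37, so (5w + 2)/(w - 7)² = 5/(w - 7) + 37/(w - 7)². Integrate: ∫ A/(w - 7) dw = 5 ln|(w - 7)|; ∫ B/(w - 7)² dw = -37/(w - 7). Sum: 5 ln|(w - 7)| - 37/(w - 7) + C


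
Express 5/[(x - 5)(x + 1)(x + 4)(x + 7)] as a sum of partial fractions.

Using Heaviside cover-up: (5/648)/(x - 5) - (5/108)/(x + 1) + (5/81)/(x + 4) - (5/216)/(x + 7)


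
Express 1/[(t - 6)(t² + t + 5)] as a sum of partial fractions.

Cover-up at t = 6: P = 1/(6² + 1·6 + 5) = 1/47. Then Q = -P = -1/47, R = -P·(1 + 6) = -7/47
Result: (1/47)/(t - 6) - ((1/47)t + 7/47)/(t² + t + 5)


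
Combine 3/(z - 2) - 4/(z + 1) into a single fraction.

Common denominator (z - 2)(z + 1). Numerator: 3(z + 1) - 4(z - 2) = (3z + 3) - (4z - 8) = -z + 11
Result: (-z + 11)/[(z - 2)(z + 1)]


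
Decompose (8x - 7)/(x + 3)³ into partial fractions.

(8x - 7) = A(x + 3)² + B(x + 3) + C. At x = -3: C = 8·(-3) - 7 = -31. Coefficients: A = 0, B = 8
Result: 8/(x + 3)² - 31/(x + 3)³


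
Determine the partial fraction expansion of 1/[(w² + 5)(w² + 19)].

Coefficient matching gives P = R = 0, Q = 1/(19-5) = 1/14, S = -Q = -1/14
Result: (1/14)/(w² + 5) - (1/14)/(w² + 19)


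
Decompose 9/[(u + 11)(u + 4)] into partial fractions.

9/(u + 11)(u + 4) = A/(u + 11) + B/(u + 4). A = 9/(-11 + 4) = -9/7, B = 9/(-4 + 11) = 9/7
Result: (-9/7)/(u + 11) + (9/7)/(u + 4)


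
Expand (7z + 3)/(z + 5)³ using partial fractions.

(7z + 3) = A(z + 5)² + B(z + 5) + C. At z = -5: C = 7·(-5) + 3 = -32. Coefficients: A = 0, B = 7
Result: 7/(z + 5)² - 32/(z + 5)³


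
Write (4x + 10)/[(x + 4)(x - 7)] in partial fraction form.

At x=-4: A = (4·(-4) + 10)/(-4 - 7) = 6/11. At x=7: B = (4·7 + 10)/(7 + 4) = 38/11
Result: (6/11)/(x + 4) + (38/11)/(x - 7)


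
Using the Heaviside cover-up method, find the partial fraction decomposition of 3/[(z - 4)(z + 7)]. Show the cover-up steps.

Cover (z - 4): set z=4, get α = 3/(4 + 7) = 3/11. Cover (z + 7): set z=-7, get β = 3/(-7 - 4) = -3/11.
Result: (3/11)/(z - 4) - (3/11)/(z + 7)


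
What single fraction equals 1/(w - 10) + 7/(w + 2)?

Common denominator (w - 10)(w + 2). Numerator: 1(w + 2) + 7(w - 10) = (w + 2) + (7w - 70) = 8w - 68
Result: (8w - 68)/[(w - 10)(w + 2)]


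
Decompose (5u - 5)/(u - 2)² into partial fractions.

(5u - 5) = A(u - 2) + B. At u = 2: B = 5·2 - 5 = 5. Coeff of u: A = 5
Result: 5/(u - 2) + 5/(u - 2)²


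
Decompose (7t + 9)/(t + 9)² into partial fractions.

(7t + 9) = A(t + 9) + B. At t = -9: B = 7·(-9) + 9 = -54. Coeff of t: A = 7
Result: 7/(t + 9) - 54/(t + 9)²


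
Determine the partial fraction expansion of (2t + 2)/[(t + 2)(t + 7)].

At t=-2: α = (2·(-2) + 2)/(-2 + 7) = -2/5. At t=-7: β = (2·(-7) + 2)/(-7 + 2) = 12/5
Result: (-2/5)/(t + 2) + (12/5)/(t + 7)


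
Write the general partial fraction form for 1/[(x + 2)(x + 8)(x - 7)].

Three distinct linear factors: α/(x + 2) + β/(x + 8) + γ/(x - 7)


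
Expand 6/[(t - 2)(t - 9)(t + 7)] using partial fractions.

Using cover-up method: P = -2/21, Q = 3/56, R = 1/24
Result: (-2/21)/(t - 2) + (3/56)/(t - 9) + (1/24)/(t + 7)


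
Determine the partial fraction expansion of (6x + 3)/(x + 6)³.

(6x + 3) = A(x + 6)² + B(x + 6) + C. At x = -6: C = 6·(-6) + 3 = -33. Coefficients: A = 0, B = 6
Result: 6/(x + 6)² - 33/(x + 6)³


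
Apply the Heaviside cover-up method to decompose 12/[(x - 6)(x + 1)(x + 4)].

Cover (x - 6), x=6: α = 12/[(6 + 1)(6 + 4)] = 6/35. Cover (x + 1), x=-1: β = 12/[(-1 - 6)(-1 + 4)] = -4/7. Cover (x + 4), x=-4: γ = 12/[(-4 - 6)(-4 + 1)] = 2/5.
Result: (6/35)/(x - 6) - (4/7)/(x + 1) + (2/5)/(x + 4)


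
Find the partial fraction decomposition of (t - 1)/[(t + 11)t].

At t=-11: A = (1·(-11) - 1)/(-11 - 0) = 12/11. At t=0: B = (1·0 - 1)/(0 + 11) = -1/11
Result: (12/11)/(t + 11) - (1/11)/t


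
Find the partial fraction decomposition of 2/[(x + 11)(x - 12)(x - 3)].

Using cover-up method: α = 1/161, β = 2/207, γ = -1/63
Result: (1/161)/(x + 11) + (2/207)/(x - 12) - (1/63)/(x - 3)


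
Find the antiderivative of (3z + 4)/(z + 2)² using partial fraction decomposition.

Decompose: A = 3, B = 3·(-2) + 4 = -2, so (3z + 4)/(z + 2)² = 3/(z + 2) - 2/(z + 2)². Integrate: ∫ A/(z + 2) dz = 3 ln|(z + 2)|; ∫ B/(z + 2)² dz = 2/(z + 2). Sum: 3 ln|(z + 2)| + 2/(z + 2) + C


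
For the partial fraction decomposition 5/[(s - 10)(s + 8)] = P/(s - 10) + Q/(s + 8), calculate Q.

Cover-up at s = -8: Q = 5/(-8 - 10) = -5/18


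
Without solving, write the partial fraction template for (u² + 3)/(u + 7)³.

Repeated linear factor (power 3): A/(u + 7) + B/(u + 7)² + C/(u + 7)³


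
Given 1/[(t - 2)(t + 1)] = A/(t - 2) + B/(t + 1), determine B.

Cover-up at t = -1: B = 1/(-1 - 2) = -1/3


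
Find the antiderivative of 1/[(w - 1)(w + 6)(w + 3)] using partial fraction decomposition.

Cover-up: P = 1/28, Q = 1/21, R = -1/12. Decomposition: (1/28)/(w - 1) + (1/21)/(w + 6) - (1/12)/(w + 3). Integrate each term: (1/28) ln|(w - 1)| + (1/21) ln|(w + 6)| - (1/12) ln|(w + 3)| + C


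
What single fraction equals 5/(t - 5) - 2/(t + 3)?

Common denominator (t - 5)(t + 3). Numerator: 5(t + 3) - 2(t - 5) = (5t + 15) - (2t - 10) = 3t + 25
Result: (3t + 25)/[(t - 5)(t + 3)]


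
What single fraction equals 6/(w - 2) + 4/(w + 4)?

Common denominator (w - 2)(w + 4). Numerator: 6(w + 4) + 4(w - 2) = (6w + 24) + (4w - 8) = 10w + 16
Result: (10w + 16)/[(w - 2)(w + 4)]


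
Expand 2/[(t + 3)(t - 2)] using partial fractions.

2/(t + 3)(t - 2) = P/(t + 3) + Q/(t - 2). P = 2/(-3 - 2) = -2/5, Q = 2/(2 + 3) = 2/5
Result: (-2/5)/(t + 3) + (2/5)/(t - 2)


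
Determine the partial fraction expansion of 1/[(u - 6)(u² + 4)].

Cover-up at u = 6: P = 1/(6² + 4) = 1/40. Then Q = -P = -1/40, R = -P·(0 + 6) = -3/20
Result: (1/40)/(u - 6) - ((1/40)u + 3/20)/(u² + 4)


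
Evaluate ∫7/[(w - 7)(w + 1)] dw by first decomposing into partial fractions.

Decompose: 7/[(w - 7)(w + 1)] = (7/8)/(w - 7) - (7/8)/(w + 1). Integrate each term: (7/8) ln|(w - 7)| - (7/8) ln|(w + 1)| + C


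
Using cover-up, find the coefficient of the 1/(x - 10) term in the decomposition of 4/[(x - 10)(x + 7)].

Cover (x - 10), set x=10: 4/((x + 7) at x=10) = 4/(17) = 4/17


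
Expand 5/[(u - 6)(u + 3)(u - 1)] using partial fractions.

Using cover-up method: α = 1/9, β = 5/36, γ = -1/4
Result: (1/9)/(u - 6) + (5/36)/(u + 3) - (1/4)/(u - 1)


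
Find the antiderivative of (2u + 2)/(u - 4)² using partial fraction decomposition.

Decompose: α = 2, β = 2·4 + 2 = 10, so (2u + 2)/(u - 4)² = 2/(u - 4) + 10/(u - 4)². Integrate: ∫ α/(u - 4) du = 2 ln|(u - 4)|; ∫ β/(u - 4)² du = -10/(u - 4). Sum: 2 ln|(u - 4)| - 10/(u - 4) + C


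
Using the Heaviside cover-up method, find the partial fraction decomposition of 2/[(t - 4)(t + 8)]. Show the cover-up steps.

Cover (t - 4): set t=4, get α = 2/(4 + 8) = 1/6. Cover (t + 8): set t=-8, get β = 2/(-8 - 4) = -1/6.
Result: (1/6)/(t - 4) - (1/6)/(t + 8)


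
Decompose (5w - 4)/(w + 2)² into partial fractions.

(5w - 4) = α(w + 2) + β. At w = -2: β = 5·(-2) - 4 = -14. Coeff of w: α = 5
Result: 5/(w + 2) - 14/(w + 2)²


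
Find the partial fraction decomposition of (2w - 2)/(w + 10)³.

(2w - 2) = α(w + 10)² + β(w + 10) + γ. At w = -10: γ = 2·(-10) - 2 = -22. Coefficients: α = 0, β = 2
Result: 2/(w + 10)² - 22/(w + 10)³


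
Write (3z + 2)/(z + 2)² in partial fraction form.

(3z + 2) = A(z + 2) + B. At z = -2: B = 3·(-2) + 2 = -4. Coeff of z: A = 3
Result: 3/(z + 2) - 4/(z + 2)²


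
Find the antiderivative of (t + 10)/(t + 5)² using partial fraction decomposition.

Decompose: α = 1, β = 1·(-5) + 10 = 5, so (t + 10)/(t + 5)² = 1/(t + 5) + 5/(t + 5)². Integrate: ∫ α/(t + 5) dt = ln|(t + 5)|; ∫ β/(t + 5)² dt = -5/(t + 5). Sum: ln|(t + 5)| - 5/(t + 5) + C


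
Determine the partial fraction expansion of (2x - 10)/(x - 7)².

(2x - 10) = α(x - 7) + β. At x = 7: β = 2·7 - 10 = 4. Coeff of x: α = 2
Result: 2/(x - 7) + 4/(x - 7)²


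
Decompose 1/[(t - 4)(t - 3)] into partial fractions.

1/(t - 4)(t - 3) = A/(t - 4) + B/(t - 3). A = 1/(4 - 3) = 1, B = 1/(3 - 4) = -1
Result: 1/(t - 4) - 1/(t - 3)


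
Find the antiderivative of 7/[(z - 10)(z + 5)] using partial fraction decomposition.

Decompose: 7/[(z - 10)(z + 5)] = (7/15)/(z - 10) - (7/15)/(z + 5). Integrate each term: (7/15) ln|(z - 10)| - (7/15) ln|(z + 5)| + C


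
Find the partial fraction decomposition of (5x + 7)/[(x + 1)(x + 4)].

At x=-1: α = (5·(-1) + 7)/(-1 + 4) = 2/3. At x=-4: β = (5·(-4) + 7)/(-4 + 1) = 13/3
Result: (2/3)/(x + 1) + (13/3)/(x + 4)


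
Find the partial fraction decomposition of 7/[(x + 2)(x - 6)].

7/(x + 2)(x - 6) = A/(x + 2) + B/(x - 6). A = 7/(-2 - 6) = -7/8, B = 7/(6 + 2) = 7/8
Result: (-7/8)/(x + 2) + (7/8)/(x - 6)


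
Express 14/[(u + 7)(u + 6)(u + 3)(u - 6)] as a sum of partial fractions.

Using Heaviside cover-up: (-7/26)/(u + 7) + (7/18)/(u + 6) - (7/54)/(u + 3) + (7/702)/(u - 6)


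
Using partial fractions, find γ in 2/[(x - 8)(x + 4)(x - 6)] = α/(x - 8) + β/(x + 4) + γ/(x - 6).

Cover-up at x = 6: γ = 2/[(6 - 8)(6 + 4)] = 2/[(-2)(10)] = -2/20 = -1/10


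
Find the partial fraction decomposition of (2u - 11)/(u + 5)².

(2u - 11) = A(u + 5) + B. At u = -5: B = 2·(-5) - 11 = -21. Coeff of u: A = 2
Result: 2/(u + 5) - 21/(u + 5)²


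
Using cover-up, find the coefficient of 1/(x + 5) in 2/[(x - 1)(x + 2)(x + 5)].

Cover (x + 5), set x=-5: 2/[(-5 - 1)(-5 + 2)] = 1/9


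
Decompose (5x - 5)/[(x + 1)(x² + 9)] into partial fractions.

At x=-1: α = (5·(-1) - 5)/((-1)² + 9) = -1. β = -α = 1, γ = 5 - (-1)·α = 4
Result: -1/(x + 1) + (x + 4)/(x² + 9)


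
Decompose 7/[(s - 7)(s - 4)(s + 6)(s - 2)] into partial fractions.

Using Heaviside cover-up: (7/195)/(s - 7) - (7/60)/(s - 4) - (7/1040)/(s + 6) + (7/80)/(s - 2)


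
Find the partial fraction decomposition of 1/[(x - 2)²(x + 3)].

Cover-up at x=-3: C = 1/(-3 - 2)² = 1/25. Cover-up at x=2: B = 1/(2 + 3) = 1/5. Comparing x² coeff: A = -C = -1/25
Result: (-1/25)/(x - 2) + (1/5)/(x - 2)² + (1/25)/(x + 3)


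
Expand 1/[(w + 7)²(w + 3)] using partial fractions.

Cover-up at w=-3: γ = 1/(-3 + 7)² = 1/16. Cover-up at w=-7: β = 1/(-7 + 3) = -1/4. Comparing w² coeff: α = -γ = -1/16
Result: (-1/16)/(w + 7) - (1/4)/(w + 7)² + (1/16)/(w + 3)


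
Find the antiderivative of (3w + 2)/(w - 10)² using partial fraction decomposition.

Decompose: A = 3, B = 3·10 + 2 = 32, so (3w + 2)/(w - 10)² = 3/(w - 10) + 32/(w - 10)². Integrate: ∫ A/(w - 10) dw = 3 ln|(w - 10)|; ∫ B/(w - 10)² dw = -32/(w - 10). Sum: 3 ln|(w - 10)| - 32/(w - 10) + C


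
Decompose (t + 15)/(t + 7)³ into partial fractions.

(t + 15) = P(t + 7)² + Q(t + 7) + R. At t = -7: R = 1·(-7) + 15 = 8. Coefficients: P = 0, Q = 1
Result: 1/(t + 7)² + 8/(t + 7)³


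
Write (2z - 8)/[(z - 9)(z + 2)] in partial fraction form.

At z=9: A = (2·9 - 8)/(9 + 2) = 10/11. At z=-2: B = (2·(-2) - 8)/(-2 - 9) = 12/11
Result: (10/11)/(z - 9) + (12/11)/(z + 2)


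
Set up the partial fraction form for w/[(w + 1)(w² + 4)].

Linear + irreducible quadratic: α/(w + 1) + (βw + γ)/(w² + 4)


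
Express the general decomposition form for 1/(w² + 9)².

Repeated quadratic factor: (Pw + Q)/(w² + 9) + (Rw + S)/(w² + 9)²


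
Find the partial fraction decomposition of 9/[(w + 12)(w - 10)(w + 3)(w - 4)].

Using Heaviside cover-up: (-1/352)/(w + 12) + (3/572)/(w - 10) + (1/91)/(w + 3) - (3/224)/(w - 4)


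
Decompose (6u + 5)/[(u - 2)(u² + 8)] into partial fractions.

At u=2: P = (6·2 + 5)/(2² + 8) = 17/12. Q = -P = -17/12, R = 6 - 2·P = 19/6
Result: (17/12)/(u - 2) - ((17/12)u - 19/6)/(u² + 8)


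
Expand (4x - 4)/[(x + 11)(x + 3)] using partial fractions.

At x=-11: α = (4·(-11) - 4)/(-11 + 3) = 6. At x=-3: β = (4·(-3) - 4)/(-3 + 11) = -2
Result: 6/(x + 11) - 2/(x + 3)


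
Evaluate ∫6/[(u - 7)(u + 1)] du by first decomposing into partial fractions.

Decompose: 6/[(u - 7)(u + 1)] = (3/4)/(u - 7) - (3/4)/(u + 1). Integrate each term: (3/4) ln|(u - 7)| - (3/4) ln|(u + 1)| + C


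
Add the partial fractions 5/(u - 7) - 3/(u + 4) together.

Common denominator (u - 7)(u + 4). Numerator: 5(u + 4) - 3(u - 7) = (5u + 20) - (3u - 21) = 2u + 41
Result: (2u + 41)/[(u - 7)(u + 4)]


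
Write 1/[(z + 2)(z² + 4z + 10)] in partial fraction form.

Cover-up at z = -2: P = 1/((-2)² + 4·(-2) + 10) = 1/6. Then Q = -P = -1/6, R = -P·(4 - 2) = -1/3
Result: (1/6)/(z + 2) - ((1/6)z + 1/3)/(z² + 4z + 10)


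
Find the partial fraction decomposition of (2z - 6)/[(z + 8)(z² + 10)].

At z=-8: P = (2·(-8) - 6)/((-8)² + 10) = -11/37. Q = -P = 11/37, R = 2 - (-8)·P = -14/37
Result: (-11/37)/(z + 8) + ((11/37)z - 14/37)/(z² + 10)


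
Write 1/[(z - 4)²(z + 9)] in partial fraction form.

Cover-up at z=-9: C = 1/(-9 - 4)² = 1/169. Cover-up at z=4: B = 1/(4 + 9) = 1/13. Comparing z² coeff: A = -C = -1/169
Result: (-1/169)/(z - 4) + (1/13)/(z - 4)² + (1/169)/(z + 9)


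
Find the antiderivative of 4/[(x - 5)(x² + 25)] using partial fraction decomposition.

Cover-up at x=5: P = 4/(5²+25) = 2/25. Coeff matching: Q = -2/25, R = -2/5. Decomposition: (2/25)/(x - 5) - ((2/25)x + 2/5)/(x² + 25). Integrate: linear → ln, quadratic → (1/2)ln + arctan: (2/25) ln|(x - 5)| - (1/25) ln(x² + 25) - (2/25) arctan(x/5) + C


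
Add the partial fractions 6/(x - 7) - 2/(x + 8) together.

Common denominator (x - 7)(x + 8). Numerator: 6(x + 8) - 2(x - 7) = (6x + 48) - (2x - 14) = 4x + 62
Result: (4x + 62)/[(x - 7)(x + 8)]


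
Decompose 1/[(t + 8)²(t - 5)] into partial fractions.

Cover-up at t=5: R = 1/(5 + 8)² = 1/169. Cover-up at t=-8: Q = 1/(-8 - 5) = -1/13. Comparing t² coeff: P = -R = -1/169
Result: (-1/169)/(t + 8) - (1/13)/(t + 8)² + (1/169)/(t - 5)


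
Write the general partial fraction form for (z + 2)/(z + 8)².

Repeated linear factor: α/(z + 8) + β/(z + 8)²


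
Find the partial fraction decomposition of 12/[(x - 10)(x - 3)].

12/(x - 10)(x - 3) = P/(x - 10) + Q/(x - 3). P = 12/(10 - 3) = 12/7, Q = 12/(3 - 10) = -12/7
Result: (12/7)/(x - 10) - (12/7)/(x - 3)


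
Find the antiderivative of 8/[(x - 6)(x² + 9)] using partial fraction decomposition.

Cover-up at x=6: P = 8/(6²+9) = 8/45. Coeff matching: Q = -8/45, R = -16/15. Decomposition: (8/45)/(x - 6) - ((8/45)x + 16/15)/(x² + 9). Integrate: linear → ln, quadratic → (1/2)ln + arctan: (8/45) ln|(x - 6)| - (4/45) ln(x² + 9) - (16/45) arctan(x/3) + C


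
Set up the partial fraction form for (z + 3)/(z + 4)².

Repeated linear factor: α/(z + 4) + β/(z + 4)²


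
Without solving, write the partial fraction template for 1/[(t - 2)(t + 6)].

Distinct linear factors: α/(t - 2) + β/(t + 6)


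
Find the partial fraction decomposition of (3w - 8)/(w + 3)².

(3w - 8) = α(w + 3) + β. At w = -3: β = 3·(-3) - 8 = -17. Coeff of w: α = 3
Result: 3/(w + 3) - 17/(w + 3)²


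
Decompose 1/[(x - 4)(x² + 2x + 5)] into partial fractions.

Cover-up at x = 4: α = 1/(4² + 2·4 + 5) = 1/29. Then β = -α = -1/29, γ = -α·(2 + 4) = -6/29
Result: (1/29)/(x - 4) - ((1/29)x + 6/29)/(x² + 2x + 5)


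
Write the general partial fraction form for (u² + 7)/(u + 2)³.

Repeated linear factor (power 3): P/(u + 2) + Q/(u + 2)² + R/(u + 2)³


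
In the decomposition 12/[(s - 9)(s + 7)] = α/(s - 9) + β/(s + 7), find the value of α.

Cover-up at s = 9: α = 12/(9 + 7) = 12/16 = 3/4


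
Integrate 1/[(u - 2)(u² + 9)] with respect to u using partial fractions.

Cover-up at u=2: A = 1/(2²+9) = 1/13. Coeff matching: B = -1/13, C = -2/13. Decomposition: (1/13)/(u - 2) - ((1/13)u + 2/13)/(u² + 9). Integrate: linear → ln, quadratic → (1/2)ln + arctan: (1/13) ln|(u - 2)| - (1/26) ln(u² + 9) - (2/39) arctan(u/3) + C


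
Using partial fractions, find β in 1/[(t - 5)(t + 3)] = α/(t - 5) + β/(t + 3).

Cover-up at t = -3: β = 1/(-3 - 5) = -1/8


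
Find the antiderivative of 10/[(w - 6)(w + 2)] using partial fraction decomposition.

Decompose: 10/[(w - 6)(w + 2)] = (5/4)/(w - 6) - (5/4)/(w + 2). Integrate each term: (5/4) ln|(w - 6)| - (5/4) ln|(w + 2)| + C


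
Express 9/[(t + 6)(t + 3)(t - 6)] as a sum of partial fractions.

Using cover-up method: α = 1/4, β = -1/3, γ = 1/12
Result: (1/4)/(t + 6) - (1/3)/(t + 3) + (1/12)/(t - 6)


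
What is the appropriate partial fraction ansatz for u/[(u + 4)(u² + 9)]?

Linear + irreducible quadratic: α/(u + 4) + (βu + γ)/(u² + 9)


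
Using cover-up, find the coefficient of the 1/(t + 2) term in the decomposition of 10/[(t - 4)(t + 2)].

Cover (t + 2), set t=-2: 10/((t - 4) at t=-2) = 10/(-6) = -5/3


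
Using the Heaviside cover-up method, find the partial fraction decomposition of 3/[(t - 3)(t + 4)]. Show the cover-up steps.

Cover (t - 3): set t=3, get α = 3/(3 + 4) = 3/7. Cover (t + 4): set t=-4, get β = 3/(-4 - 3) = -3/7.
Result: (3/7)/(t - 3) - (3/7)/(t + 4)


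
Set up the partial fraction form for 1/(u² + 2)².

Repeated quadratic factor: (αu + β)/(u² + 2) + (γu + δ)/(u² + 2)²


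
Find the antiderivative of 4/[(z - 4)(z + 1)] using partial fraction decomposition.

Decompose: 4/[(z - 4)(z + 1)] = (4/5)/(z - 4) - (4/5)/(z + 1). Integrate each term: (4/5) ln|(z - 4)| - (4/5) ln|(z + 1)| + C
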